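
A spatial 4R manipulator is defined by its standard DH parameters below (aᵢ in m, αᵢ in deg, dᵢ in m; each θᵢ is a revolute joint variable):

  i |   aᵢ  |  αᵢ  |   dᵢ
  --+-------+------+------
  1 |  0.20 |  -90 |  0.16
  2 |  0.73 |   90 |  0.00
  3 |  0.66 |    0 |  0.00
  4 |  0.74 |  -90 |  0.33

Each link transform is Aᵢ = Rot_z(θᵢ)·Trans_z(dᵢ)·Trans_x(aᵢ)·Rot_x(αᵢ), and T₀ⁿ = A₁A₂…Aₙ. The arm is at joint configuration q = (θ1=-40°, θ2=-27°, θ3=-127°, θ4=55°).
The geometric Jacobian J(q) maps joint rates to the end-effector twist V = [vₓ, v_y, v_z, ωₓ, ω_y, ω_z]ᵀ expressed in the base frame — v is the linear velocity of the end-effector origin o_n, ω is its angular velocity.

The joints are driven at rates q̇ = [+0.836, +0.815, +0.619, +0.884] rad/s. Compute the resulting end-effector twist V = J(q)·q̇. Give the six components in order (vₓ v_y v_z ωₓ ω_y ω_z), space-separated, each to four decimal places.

2.4344 -1.3142 0.3427 0.0012 1.0629 2.1752

o_n = [-0.3695, -1.2967, 0.7089]
J₁: ẑ×o_n = [1.2967, -0.3695, 0.0000], ω = ẑ
J2: z=[0.6428, 0.7660, 0.0000] o=[0.1532, -0.1286, 0.1600] → [0.4205, -0.3528, -0.3505, 0.6428, 0.7660, 0.0000]
J3: z=[-0.3478, 0.2918, 0.8910] o=[0.6515, -0.5466, 0.4914] → [0.7318, -0.8341, 0.5588, -0.3478, 0.2918, 0.8910]
J4: z=[-0.3478, 0.2918, 0.8910] o=[0.0416, -0.7229, 0.3111] → [0.6274, -0.2279, 0.3195, -0.3478, 0.2918, 0.8910]
V = J·q̇ = [2.4344, -1.3142, 0.3427, 0.0012, 1.0629, 2.1752]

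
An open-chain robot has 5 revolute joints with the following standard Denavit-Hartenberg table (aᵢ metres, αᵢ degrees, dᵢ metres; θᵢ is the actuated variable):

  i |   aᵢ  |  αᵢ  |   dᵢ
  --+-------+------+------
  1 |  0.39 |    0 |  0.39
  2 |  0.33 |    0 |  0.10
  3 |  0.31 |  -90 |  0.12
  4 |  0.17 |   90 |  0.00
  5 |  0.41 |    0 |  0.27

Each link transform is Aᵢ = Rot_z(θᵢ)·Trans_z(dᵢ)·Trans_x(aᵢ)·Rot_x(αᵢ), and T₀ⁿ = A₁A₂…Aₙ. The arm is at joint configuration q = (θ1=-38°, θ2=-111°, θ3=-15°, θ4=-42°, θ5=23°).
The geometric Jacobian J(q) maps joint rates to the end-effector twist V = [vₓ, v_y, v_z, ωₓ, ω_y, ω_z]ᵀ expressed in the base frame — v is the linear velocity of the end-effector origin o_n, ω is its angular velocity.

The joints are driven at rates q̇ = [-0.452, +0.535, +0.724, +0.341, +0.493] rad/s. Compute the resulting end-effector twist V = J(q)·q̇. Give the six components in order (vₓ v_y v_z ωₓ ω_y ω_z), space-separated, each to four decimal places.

0.0710 -0.7586 -0.1300 0.4111 -0.2369 1.1734

o_n = [-0.4468, -0.7118, 1.1769]
J₁: ẑ×o_n = [0.7118, -0.4468, 0.0000], ω = ẑ
J2: z=[0.0000, 0.0000, 1.0000] o=[0.3073, -0.2401, 0.3900] → [0.4717, -0.7541, 0.0000, 0.0000, 0.0000, 1.0000]
J3: z=[0.0000, 0.0000, 1.0000] o=[0.0245, -0.4101, 0.4900] → [0.3018, -0.4712, 0.0000, 0.0000, 0.0000, 1.0000]
J4: z=[0.2756, -0.9613, 0.0000] o=[-0.2735, -0.4955, 0.6100] → [-0.5450, -0.1563, -0.2261, 0.2756, -0.9613, 0.0000]
J5: z=[0.6432, 0.1844, 0.7431] o=[-0.3950, -0.5303, 0.7238] → [0.2185, -0.3300, -0.1072, 0.6432, 0.1844, 0.7431]
V = J·q̇ = [0.0710, -0.7586, -0.1300, 0.4111, -0.2369, 1.1734]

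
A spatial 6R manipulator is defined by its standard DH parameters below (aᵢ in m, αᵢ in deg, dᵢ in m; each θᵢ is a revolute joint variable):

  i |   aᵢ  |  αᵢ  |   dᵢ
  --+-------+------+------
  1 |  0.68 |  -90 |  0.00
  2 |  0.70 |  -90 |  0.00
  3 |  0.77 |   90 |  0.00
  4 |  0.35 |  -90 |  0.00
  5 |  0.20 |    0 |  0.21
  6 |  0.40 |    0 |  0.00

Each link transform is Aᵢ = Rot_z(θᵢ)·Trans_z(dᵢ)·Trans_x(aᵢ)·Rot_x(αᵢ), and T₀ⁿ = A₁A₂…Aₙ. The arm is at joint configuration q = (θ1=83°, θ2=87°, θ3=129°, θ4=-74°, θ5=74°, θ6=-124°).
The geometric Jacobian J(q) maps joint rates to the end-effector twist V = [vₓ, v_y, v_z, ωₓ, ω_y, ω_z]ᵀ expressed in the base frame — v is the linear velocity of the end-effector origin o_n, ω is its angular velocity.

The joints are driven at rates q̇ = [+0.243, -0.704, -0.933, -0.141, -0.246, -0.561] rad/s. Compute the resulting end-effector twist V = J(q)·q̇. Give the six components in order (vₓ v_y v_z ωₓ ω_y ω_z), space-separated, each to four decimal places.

o_n = [1.1155, 1.1337, -0.0319]
J₁: ẑ×o_n = [-1.1337, 1.1155, 0.0000], ω = ẑ
J2: z=[-0.9925, 0.1219, 0.0000] o=[0.0829, 0.6749, 0.0000] → [-0.0039, -0.0316, -0.5812, -0.9925, 0.1219, 0.0000]
J3: z=[-0.1217, -0.9912, -0.0523] o=[0.0873, 0.7113, -0.6990] → [-0.6392, 0.0274, 0.9677, -0.1217, -0.9912, -0.0523]
J4: z=[0.6296, -0.0363, -0.7761] o=[0.6782, 0.6132, -0.2151] → [0.3973, -0.4547, 0.3436, 0.6296, -0.0363, -0.7761]
J5: z=[0.7041, -0.3957, 0.5897] o=[0.7932, 0.9344, -0.1369] → [-0.1591, 0.1161, 0.2678, 0.7041, -0.3957, 0.5897]
J6: z=[0.7041, -0.3957, 0.5897] o=[0.8381, 0.9089, 0.1485] → [-0.0612, 0.2905, 0.2680, 0.7041, -0.3957, 0.5897]
V = J·q̇ = [0.3411, 0.1403, -0.7584, 0.1553, 1.1634, -0.0746]

0.3411 0.1403 -0.7584 0.1553 1.1634 -0.0746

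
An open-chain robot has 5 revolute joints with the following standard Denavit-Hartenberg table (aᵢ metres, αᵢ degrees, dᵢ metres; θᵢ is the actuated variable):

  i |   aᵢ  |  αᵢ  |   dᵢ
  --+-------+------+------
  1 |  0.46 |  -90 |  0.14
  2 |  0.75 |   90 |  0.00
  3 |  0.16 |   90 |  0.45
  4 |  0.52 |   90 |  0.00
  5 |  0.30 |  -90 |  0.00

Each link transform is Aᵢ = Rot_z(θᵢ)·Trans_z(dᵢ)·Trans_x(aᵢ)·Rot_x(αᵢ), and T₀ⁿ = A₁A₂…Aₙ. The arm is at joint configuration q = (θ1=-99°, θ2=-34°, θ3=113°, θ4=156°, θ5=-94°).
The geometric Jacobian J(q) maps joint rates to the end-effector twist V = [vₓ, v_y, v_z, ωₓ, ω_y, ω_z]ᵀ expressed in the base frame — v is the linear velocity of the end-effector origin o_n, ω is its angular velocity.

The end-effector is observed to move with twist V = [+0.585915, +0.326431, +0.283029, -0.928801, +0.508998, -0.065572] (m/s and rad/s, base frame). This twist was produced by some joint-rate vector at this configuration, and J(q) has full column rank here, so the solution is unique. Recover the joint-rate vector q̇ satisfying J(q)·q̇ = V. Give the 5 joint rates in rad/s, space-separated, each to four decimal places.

0.4870 -0.5010 0.2360 -0.7510 -0.5410

o_n = [-0.4759, -0.5160, 1.0114]
J₁: ẑ×o_n = [0.5160, -0.4759, 0.0000], ω = ẑ
J2: z=[0.9877, -0.1564, 0.0000] o=[-0.0720, -0.4543, 0.1400] → [-0.1363, -0.8606, -0.1241, 0.9877, -0.1564, 0.0000]
J3: z=[0.0875, 0.5523, 0.8290] o=[-0.1692, -1.0685, 0.5594] → [-0.2084, -0.2938, 0.2177, 0.0875, 0.5523, 0.8290]
J4: z=[0.2665, -0.8149, 0.5147] o=[0.0237, -0.7918, 0.8975] → [-0.2347, -0.2875, -0.3336, 0.2665, -0.8149, 0.5147]
J5: z=[0.4703, 0.5761, 0.6685] o=[-0.4138, -0.7585, 1.1766] → [-0.2573, 0.0362, 0.1499, 0.4703, 0.5761, 0.6685]
q̇ = J⁺·V = [0.4870, -0.5010, 0.2360, -0.7510, -0.5410]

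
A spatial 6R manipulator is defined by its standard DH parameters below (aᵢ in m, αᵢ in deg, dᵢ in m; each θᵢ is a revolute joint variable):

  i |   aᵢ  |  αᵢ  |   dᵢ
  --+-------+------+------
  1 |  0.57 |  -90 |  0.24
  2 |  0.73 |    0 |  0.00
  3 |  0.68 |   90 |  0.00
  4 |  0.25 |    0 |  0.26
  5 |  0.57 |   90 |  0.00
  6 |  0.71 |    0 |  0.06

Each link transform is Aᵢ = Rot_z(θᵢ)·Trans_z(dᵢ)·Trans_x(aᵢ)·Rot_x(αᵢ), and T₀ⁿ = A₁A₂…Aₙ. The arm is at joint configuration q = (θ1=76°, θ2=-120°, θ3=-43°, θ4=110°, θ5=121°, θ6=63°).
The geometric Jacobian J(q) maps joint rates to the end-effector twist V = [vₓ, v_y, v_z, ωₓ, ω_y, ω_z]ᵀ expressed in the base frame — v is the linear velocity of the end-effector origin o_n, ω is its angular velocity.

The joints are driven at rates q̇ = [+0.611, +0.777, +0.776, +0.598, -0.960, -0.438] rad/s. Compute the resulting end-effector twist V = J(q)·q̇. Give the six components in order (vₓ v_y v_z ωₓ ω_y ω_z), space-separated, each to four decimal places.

0.0669 -0.0313 0.6421 -1.2926 0.0959 1.0567

o_n = [0.3979, -0.1434, 0.0146]
J₁: ẑ×o_n = [0.1434, 0.3979, -0.0000], ω = ẑ
J2: z=[-0.9703, 0.2419, 0.0000] o=[0.1379, 0.5531, 0.2400] → [-0.0545, -0.2187, 0.6129, -0.9703, 0.2419, 0.0000]
J3: z=[-0.9703, 0.2419, 0.0000] o=[0.0496, 0.1989, 0.8722] → [-0.2075, -0.8321, 0.2479, -0.9703, 0.2419, 0.0000]
J4: z=[-0.0707, -0.2837, -0.9563] o=[-0.1077, -0.4321, 1.0710] → [0.5757, -0.5583, 0.1230, -0.0707, -0.2837, -0.9563]
J5: z=[-0.0707, -0.2837, -0.9563] o=[-0.3343, -0.3696, 0.7974] → [0.4384, -0.7556, 0.1917, -0.0707, -0.2837, -0.9563]
J6: z=[-0.4308, 0.8734, -0.2272] o=[0.1785, -0.1440, 0.6925] → [-0.5919, -0.3419, -0.1919, -0.4308, 0.8734, -0.2272]
V = J·q̇ = [0.0669, -0.0313, 0.6421, -1.2926, 0.0959, 1.0567]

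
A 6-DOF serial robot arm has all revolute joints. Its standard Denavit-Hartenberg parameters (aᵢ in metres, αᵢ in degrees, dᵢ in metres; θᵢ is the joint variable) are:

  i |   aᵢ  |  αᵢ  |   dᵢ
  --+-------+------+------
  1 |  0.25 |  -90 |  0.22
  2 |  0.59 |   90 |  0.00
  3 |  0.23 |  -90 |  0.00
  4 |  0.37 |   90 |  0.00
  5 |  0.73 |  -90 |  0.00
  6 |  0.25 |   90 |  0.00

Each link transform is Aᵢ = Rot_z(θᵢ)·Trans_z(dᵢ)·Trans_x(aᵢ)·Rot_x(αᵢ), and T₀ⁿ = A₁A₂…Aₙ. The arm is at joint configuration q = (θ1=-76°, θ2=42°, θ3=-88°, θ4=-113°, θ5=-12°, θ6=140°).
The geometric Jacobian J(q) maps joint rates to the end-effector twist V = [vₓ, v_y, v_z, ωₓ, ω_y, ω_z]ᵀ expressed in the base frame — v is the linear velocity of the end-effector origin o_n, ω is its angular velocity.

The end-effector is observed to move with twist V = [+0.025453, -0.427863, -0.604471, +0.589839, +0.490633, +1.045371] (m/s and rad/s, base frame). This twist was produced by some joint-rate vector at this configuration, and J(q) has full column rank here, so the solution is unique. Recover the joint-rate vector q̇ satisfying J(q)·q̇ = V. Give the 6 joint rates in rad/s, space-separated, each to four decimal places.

0.1580 0.8320 0.6070 0.0980 -0.0360 -0.9650

o_n = [0.2599, -1.1723, 0.5595]
J₁: ẑ×o_n = [1.1723, 0.2599, -0.0000], ω = ẑ
J2: z=[0.9703, 0.2419, 0.0000] o=[0.0605, -0.2426, 0.2200] → [0.0821, -0.3294, -0.9504, 0.9703, 0.2419, 0.0000]
J3: z=[0.1619, -0.6493, 0.7431] o=[0.1666, -0.6680, -0.1748] → [-0.1020, -0.0495, -0.0210, 0.1619, -0.6493, 0.7431]
J4: z=[0.2135, -0.7122, -0.6687] o=[-0.0550, -0.7294, -0.1802] → [-0.8230, -0.3685, 0.1297, 0.2135, -0.7122, -0.6687]
J5: z=[0.8236, 0.4994, -0.2689] o=[0.1394, -0.9119, 0.0763] → [0.1713, -0.4304, -0.2746, 0.8236, 0.4994, -0.2689]
J6: z=[0.3181, -0.7992, -0.5100] o=[0.4822, -1.1561, 0.6728] → [0.0823, 0.1494, -0.1828, 0.3181, -0.7992, -0.5100]
q̇ = J⁺·V = [0.1580, 0.8320, 0.6070, 0.0980, -0.0360, -0.9650]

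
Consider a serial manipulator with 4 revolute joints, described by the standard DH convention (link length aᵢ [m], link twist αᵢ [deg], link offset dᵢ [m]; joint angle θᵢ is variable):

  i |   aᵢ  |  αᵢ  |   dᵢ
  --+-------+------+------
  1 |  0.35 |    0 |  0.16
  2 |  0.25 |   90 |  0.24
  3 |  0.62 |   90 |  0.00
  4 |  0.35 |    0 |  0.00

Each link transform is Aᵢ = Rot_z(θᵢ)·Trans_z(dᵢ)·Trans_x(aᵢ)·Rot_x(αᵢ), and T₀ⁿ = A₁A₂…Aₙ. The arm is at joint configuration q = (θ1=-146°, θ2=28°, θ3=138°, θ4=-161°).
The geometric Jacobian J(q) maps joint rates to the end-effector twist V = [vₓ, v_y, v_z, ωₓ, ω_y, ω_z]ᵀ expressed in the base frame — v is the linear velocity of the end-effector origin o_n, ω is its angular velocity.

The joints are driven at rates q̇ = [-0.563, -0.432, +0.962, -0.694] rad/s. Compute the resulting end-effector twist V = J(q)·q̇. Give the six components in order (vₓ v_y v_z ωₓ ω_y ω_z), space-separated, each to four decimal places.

o_n = [-0.2061, -0.2803, 0.5934]
J₁: ẑ×o_n = [0.2803, -0.2061, 0.0000], ω = ẑ
J2: z=[0.0000, 0.0000, 1.0000] o=[-0.2902, -0.1957, 0.1600] → [0.0846, 0.0841, -0.0000, 0.0000, 0.0000, 1.0000]
J3: z=[-0.8829, 0.4695, 0.0000] o=[-0.4075, -0.4165, 0.4000] → [0.0908, 0.1708, -0.2148, -0.8829, 0.4695, 0.0000]
J4: z=[-0.3141, -0.5908, 0.7431] o=[-0.1912, -0.0096, 0.8149] → [0.3320, -0.0806, 0.0762, -0.3141, -0.5908, 0.7431]
V = J·q̇ = [-0.3373, 0.2999, -0.2596, -0.6314, 0.8617, -1.5107]

-0.3373 0.2999 -0.2596 -0.6314 0.8617 -1.5107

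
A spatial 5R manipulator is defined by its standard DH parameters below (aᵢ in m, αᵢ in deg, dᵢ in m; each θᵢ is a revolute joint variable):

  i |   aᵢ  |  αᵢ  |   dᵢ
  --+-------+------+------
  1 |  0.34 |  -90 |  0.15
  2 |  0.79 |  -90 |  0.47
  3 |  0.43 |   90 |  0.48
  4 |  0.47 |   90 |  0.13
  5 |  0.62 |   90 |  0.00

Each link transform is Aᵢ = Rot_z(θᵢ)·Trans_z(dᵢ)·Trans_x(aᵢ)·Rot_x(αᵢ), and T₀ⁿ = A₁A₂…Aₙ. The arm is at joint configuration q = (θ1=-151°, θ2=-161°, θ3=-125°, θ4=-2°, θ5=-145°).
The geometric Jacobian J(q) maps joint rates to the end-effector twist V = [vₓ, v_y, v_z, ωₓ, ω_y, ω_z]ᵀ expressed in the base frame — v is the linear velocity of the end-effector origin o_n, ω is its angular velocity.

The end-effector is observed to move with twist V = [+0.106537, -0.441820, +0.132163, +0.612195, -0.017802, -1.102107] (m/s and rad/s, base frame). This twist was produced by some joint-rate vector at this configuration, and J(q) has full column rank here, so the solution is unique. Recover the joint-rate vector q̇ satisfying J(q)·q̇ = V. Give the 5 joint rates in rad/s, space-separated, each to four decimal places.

o_n = [0.6320, -0.7023, 0.8492]
J₁: ẑ×o_n = [0.7023, 0.6320, -0.0000], ω = ẑ
J2: z=[0.4848, -0.8746, 0.0000] o=[-0.2974, -0.1648, 0.1500] → [-0.6116, -0.3390, 0.5523, 0.4848, -0.8746, 0.0000]
J3: z=[-0.2847, -0.1578, 0.9455] o=[0.5838, -0.2138, 0.4072] → [0.3921, 0.1715, 0.1467, -0.2847, -0.1578, 0.9455]
J4: z=[-0.9555, 0.1262, -0.2667] o=[0.4139, -0.7107, 0.7808] → [0.0109, 0.0073, -0.0355, -0.9555, 0.1262, -0.2667]
J5: z=[0.2873, 0.1919, -0.9384] o=[0.2581, -1.1517, 0.6429] → [0.4614, -0.4102, 0.0573, 0.2873, 0.1919, -0.9384]
q̇ = J⁺·V = [0.1300, 0.2800, -0.5030, -0.0980, 0.8340]

0.1300 0.2800 -0.5030 -0.0980 0.8340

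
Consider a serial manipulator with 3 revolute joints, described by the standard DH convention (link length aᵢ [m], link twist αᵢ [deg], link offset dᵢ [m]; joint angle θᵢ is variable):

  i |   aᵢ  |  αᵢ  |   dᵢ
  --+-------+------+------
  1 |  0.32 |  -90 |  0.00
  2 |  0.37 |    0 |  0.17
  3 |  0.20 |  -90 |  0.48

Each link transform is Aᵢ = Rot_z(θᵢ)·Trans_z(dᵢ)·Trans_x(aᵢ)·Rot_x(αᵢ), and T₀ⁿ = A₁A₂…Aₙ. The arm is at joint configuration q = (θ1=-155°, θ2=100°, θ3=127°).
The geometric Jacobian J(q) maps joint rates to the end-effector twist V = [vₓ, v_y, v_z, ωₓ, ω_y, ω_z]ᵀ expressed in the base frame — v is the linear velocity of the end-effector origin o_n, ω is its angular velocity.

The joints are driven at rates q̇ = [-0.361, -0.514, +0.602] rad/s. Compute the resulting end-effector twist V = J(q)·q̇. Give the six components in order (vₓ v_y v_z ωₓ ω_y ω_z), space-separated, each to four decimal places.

o_n = [0.1665, -0.6395, -0.2181]
J₁: ẑ×o_n = [0.6395, 0.1665, -0.0000], ω = ẑ
J2: z=[0.4226, -0.9063, 0.0000] o=[-0.2900, -0.1352, 0.0000] → [0.1977, 0.0922, 0.2006, 0.4226, -0.9063, 0.0000]
J3: z=[0.4226, -0.9063, 0.0000] o=[-0.1599, -0.2622, -0.3644] → [-0.1326, -0.0618, 0.1364, 0.4226, -0.9063, 0.0000]
V = J·q̇ = [-0.4123, -0.1447, -0.0210, 0.0372, -0.0798, -0.3610]

-0.4123 -0.1447 -0.0210 0.0372 -0.0798 -0.3610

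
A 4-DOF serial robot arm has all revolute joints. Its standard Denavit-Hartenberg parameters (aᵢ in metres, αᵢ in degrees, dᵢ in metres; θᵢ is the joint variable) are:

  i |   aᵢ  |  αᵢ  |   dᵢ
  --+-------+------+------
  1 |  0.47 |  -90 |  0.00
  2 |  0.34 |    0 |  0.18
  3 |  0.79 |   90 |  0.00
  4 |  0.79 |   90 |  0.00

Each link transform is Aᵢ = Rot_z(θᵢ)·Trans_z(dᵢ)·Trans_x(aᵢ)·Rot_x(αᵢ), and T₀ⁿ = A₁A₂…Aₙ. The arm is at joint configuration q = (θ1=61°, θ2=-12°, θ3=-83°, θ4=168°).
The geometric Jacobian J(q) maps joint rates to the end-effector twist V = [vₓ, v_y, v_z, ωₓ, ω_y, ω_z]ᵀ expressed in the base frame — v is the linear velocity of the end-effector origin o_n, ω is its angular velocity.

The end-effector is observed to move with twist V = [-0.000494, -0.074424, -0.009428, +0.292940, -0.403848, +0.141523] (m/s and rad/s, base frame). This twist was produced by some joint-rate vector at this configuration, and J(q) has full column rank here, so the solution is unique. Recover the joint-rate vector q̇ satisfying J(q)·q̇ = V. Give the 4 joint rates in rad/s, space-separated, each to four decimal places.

o_n = [0.0873, 0.8675, 0.0879]
J₁: ẑ×o_n = [-0.8675, 0.0873, 0.0000], ω = ẑ
J2: z=[-0.8746, 0.4848, 0.0000] o=[0.2279, 0.4111, 0.0000] → [0.0426, 0.0769, -0.3311, -0.8746, 0.4848, 0.0000]
J3: z=[-0.8746, 0.4848, 0.0000] o=[0.2317, 0.7892, 0.0707] → [0.0083, 0.0150, 0.0015, -0.8746, 0.4848, 0.0000]
J4: z=[-0.4830, -0.8713, -0.0872] o=[0.1983, 0.7290, 0.8577] → [0.6828, -0.3621, -0.1636, -0.4830, -0.8713, -0.0872]
q̇ = J⁺·V = [0.1600, -0.0780, -0.3740, 0.2120]

0.1600 -0.0780 -0.3740 0.2120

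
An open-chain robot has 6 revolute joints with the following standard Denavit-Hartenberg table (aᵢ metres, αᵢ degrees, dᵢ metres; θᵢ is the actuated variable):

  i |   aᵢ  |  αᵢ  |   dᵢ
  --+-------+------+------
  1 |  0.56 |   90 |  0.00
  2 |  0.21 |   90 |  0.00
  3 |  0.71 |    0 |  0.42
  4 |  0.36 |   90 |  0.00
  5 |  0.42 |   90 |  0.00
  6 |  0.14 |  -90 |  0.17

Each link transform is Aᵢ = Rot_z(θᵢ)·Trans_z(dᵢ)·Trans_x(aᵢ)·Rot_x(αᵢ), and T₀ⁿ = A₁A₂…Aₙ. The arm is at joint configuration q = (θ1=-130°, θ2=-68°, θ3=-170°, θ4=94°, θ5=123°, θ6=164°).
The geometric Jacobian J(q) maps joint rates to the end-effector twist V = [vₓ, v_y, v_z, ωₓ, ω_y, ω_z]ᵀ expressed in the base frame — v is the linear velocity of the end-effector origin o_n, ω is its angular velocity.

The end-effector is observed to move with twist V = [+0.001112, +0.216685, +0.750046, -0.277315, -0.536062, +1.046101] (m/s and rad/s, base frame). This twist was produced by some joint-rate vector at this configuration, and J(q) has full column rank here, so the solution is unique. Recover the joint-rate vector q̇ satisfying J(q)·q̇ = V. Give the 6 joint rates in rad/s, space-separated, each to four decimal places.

o_n = [0.5544, -0.0696, 0.1288]
J₁: ẑ×o_n = [0.0696, 0.5544, -0.0000], ω = ẑ
J2: z=[-0.7660, 0.6428, 0.0000] o=[-0.3600, -0.4290, 0.0000] → [0.0828, 0.0986, -0.8630, -0.7660, 0.6428, 0.0000]
J3: z=[0.5960, 0.7103, -0.3746] o=[-0.4105, -0.4892, -0.1947] → [0.3869, -0.5542, -0.4353, 0.5960, 0.7103, -0.3746]
J4: z=[0.5960, 0.7103, -0.3746] o=[0.1026, -0.0695, 0.2963] → [-0.1190, -0.0694, -0.3209, 0.5960, 0.7103, -0.3746]
J5: z=[0.4190, 0.1229, 0.8996] o=[0.3492, -0.3191, 0.2155] → [-0.2351, 0.2209, 0.0793, 0.4190, 0.1229, 0.8996]
J6: z=[0.8991, -0.1945, -0.3921] o=[0.4024, 0.0897, 0.1349] → [-0.0613, -0.0541, -0.1137, 0.8991, -0.1945, -0.3921]
q̇ = J⁺·V = [0.2550, -0.5730, 0.0490, -0.5330, 0.3910, -0.6580]

0.2550 -0.5730 0.0490 -0.5330 0.3910 -0.6580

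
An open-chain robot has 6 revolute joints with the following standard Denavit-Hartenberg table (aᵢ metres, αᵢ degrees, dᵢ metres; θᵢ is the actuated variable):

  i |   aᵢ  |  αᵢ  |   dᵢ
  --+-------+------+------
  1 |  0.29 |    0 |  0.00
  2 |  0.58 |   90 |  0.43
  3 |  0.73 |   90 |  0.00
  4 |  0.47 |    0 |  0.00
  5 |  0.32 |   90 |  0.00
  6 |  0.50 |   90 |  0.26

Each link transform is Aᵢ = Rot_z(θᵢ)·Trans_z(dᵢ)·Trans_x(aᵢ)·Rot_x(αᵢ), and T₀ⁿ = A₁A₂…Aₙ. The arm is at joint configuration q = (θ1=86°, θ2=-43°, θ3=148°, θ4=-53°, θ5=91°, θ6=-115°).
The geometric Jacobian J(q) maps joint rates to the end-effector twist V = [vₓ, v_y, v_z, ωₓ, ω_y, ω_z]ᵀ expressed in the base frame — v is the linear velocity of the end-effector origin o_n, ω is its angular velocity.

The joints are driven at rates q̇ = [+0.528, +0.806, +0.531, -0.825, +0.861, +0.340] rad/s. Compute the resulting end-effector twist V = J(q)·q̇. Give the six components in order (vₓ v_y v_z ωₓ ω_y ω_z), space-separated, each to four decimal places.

-0.1041 -1.0936 -0.8523 0.0635 -0.3005 1.4755

o_n = [-0.8619, 0.1686, 0.7126]
J₁: ẑ×o_n = [-0.1686, -0.8619, 0.0000], ω = ẑ
J2: z=[0.0000, 0.0000, 1.0000] o=[0.0202, 0.2893, 0.0000] → [0.1207, -0.8821, 0.0000, 0.0000, 0.0000, 1.0000]
J3: z=[0.6820, -0.7314, 0.0000] o=[0.4444, 0.6849, 0.4300] → [-0.2067, -0.1928, -1.3075, 0.6820, -0.7314, 0.0000]
J4: z=[0.3876, 0.3614, 0.8480] o=[-0.0083, 0.2626, 0.8168] → [0.0421, -0.6835, 0.2720, 0.3876, 0.3614, 0.8480]
J5: z=[0.3876, 0.3614, 0.8480] o=[-0.4398, 0.3736, 0.9667] → [0.0820, -0.2595, 0.0731, 0.3876, 0.3614, 0.8480]
J6: z=[-0.9193, 0.2202, 0.3263] o=[-0.4618, 0.0836, 1.1004] → [-0.1131, -0.4869, 0.0100, -0.9193, 0.2202, 0.3263]
V = J·q̇ = [-0.1041, -1.0936, -0.8523, 0.0635, -0.3005, 1.4755]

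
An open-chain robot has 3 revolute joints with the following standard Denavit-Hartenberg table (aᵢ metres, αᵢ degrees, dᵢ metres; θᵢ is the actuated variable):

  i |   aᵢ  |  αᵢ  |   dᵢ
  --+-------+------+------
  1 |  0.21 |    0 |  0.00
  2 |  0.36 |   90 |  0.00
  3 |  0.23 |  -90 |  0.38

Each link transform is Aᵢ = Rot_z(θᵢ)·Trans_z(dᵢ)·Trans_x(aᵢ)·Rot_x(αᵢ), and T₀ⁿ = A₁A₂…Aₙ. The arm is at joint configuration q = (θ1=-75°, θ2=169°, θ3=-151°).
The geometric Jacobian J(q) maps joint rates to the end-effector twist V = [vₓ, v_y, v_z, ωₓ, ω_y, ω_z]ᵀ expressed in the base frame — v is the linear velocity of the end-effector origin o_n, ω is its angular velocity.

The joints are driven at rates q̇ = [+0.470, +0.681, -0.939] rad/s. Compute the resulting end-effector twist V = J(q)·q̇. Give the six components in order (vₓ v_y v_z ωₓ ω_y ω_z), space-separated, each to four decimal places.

o_n = [0.4223, -0.0179, -0.1115]
J₁: ẑ×o_n = [0.0179, 0.4223, -0.0000], ω = ẑ
J2: z=[0.0000, 0.0000, 1.0000] o=[0.0544, -0.2028, 0.0000] → [-0.1850, 0.3680, 0.0000, 0.0000, 0.0000, 1.0000]
J3: z=[0.9976, 0.0698, 0.0000] o=[0.0292, 0.1563, 0.0000] → [-0.0078, 0.1112, -0.2012, 0.9976, 0.0698, 0.0000]
V = J·q̇ = [-0.1102, 0.3447, 0.1889, -0.9367, -0.0655, 1.1510]

-0.1102 0.3447 0.1889 -0.9367 -0.0655 1.1510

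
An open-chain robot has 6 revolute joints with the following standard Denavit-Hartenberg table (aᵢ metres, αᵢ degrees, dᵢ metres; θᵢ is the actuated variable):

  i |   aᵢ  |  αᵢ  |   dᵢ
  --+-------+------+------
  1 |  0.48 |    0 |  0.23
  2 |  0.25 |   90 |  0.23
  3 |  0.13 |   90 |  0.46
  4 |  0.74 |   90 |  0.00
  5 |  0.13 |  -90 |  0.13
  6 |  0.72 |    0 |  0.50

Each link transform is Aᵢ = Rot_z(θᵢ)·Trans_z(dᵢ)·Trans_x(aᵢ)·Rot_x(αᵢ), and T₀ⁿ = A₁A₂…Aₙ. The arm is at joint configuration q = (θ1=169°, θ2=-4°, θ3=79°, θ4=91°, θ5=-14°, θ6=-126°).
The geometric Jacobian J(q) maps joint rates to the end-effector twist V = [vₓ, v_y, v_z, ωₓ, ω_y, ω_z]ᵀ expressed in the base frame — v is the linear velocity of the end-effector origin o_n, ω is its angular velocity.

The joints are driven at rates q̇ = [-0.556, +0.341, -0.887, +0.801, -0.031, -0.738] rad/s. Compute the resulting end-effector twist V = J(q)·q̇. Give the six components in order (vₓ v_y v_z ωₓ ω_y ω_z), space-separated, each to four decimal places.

-0.2068 0.7064 -1.4085 -0.3513 -1.0095 -0.2586

o_n = [-1.1219, 1.3518, 1.1709]
J₁: ẑ×o_n = [-1.3518, -1.1219, 0.0000], ω = ẑ
J2: z=[0.0000, 0.0000, 1.0000] o=[-0.4712, 0.0916, 0.2300] → [-1.2602, -0.6507, 0.0000, 0.0000, 0.0000, 1.0000]
J3: z=[0.2588, 0.9659, 0.0000] o=[-0.7127, 0.1563, 0.4600] → [0.6867, -0.1840, 0.7047, 0.2588, 0.9659, 0.0000]
J4: z=[-0.9482, 0.2541, -0.1908] o=[-0.6176, 0.6070, 0.5876] → [0.2903, 0.6493, -0.5780, -0.9482, 0.2541, -0.1908]
J5: z=[-0.1798, 0.0662, 0.9815] o=[-0.4237, 1.3211, 0.5749] → [0.0094, -0.5781, 0.0407, -0.1798, 0.0662, 0.9815]
J6: z=[-0.8566, 0.4800, -0.1893] o=[-0.3842, 1.4434, 0.7064] → [0.2056, 0.5376, 0.4326, -0.8566, 0.4800, -0.1893]
V = J·q̇ = [-0.2068, 0.7064, -1.4085, -0.3513, -1.0095, -0.2586]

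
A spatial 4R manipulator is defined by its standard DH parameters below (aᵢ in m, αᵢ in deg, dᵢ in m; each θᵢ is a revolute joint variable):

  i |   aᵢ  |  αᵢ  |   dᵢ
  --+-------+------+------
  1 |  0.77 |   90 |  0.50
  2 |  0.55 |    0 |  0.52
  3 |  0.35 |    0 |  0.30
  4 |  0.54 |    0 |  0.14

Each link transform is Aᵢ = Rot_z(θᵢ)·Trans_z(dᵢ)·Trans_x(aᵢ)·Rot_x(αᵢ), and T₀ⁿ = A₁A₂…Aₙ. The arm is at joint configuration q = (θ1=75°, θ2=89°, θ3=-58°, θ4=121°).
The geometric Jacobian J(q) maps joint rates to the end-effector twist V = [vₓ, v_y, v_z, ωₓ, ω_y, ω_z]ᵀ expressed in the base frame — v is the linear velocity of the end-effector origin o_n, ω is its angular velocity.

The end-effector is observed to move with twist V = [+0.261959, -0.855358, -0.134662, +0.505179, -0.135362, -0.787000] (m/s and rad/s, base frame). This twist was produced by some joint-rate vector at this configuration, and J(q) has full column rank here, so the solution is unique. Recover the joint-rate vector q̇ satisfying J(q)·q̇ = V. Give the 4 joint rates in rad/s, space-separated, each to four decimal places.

o_n = [1.0833, 0.3338, 1.4837]
J₁: ẑ×o_n = [-0.3338, 1.0833, 0.0000], ω = ẑ
J2: z=[0.9659, -0.2588, 0.0000] o=[0.1993, 0.7438, 0.5000] → [-0.2546, -0.9502, -0.1672, 0.9659, -0.2588, 0.0000]
J3: z=[0.9659, -0.2588, 0.0000] o=[0.7041, 0.6184, 1.0499] → [-0.1123, -0.4190, -0.1768, 0.9659, -0.2588, 0.0000]
J4: z=[0.9659, -0.2588, 0.0000] o=[1.0715, 0.8306, 1.2302] → [-0.0656, -0.2449, -0.4768, 0.9659, -0.2588, 0.0000]
q̇ = J⁺·V = [-0.7870, -0.3650, 0.7590, 0.1290]

-0.7870 -0.3650 0.7590 0.1290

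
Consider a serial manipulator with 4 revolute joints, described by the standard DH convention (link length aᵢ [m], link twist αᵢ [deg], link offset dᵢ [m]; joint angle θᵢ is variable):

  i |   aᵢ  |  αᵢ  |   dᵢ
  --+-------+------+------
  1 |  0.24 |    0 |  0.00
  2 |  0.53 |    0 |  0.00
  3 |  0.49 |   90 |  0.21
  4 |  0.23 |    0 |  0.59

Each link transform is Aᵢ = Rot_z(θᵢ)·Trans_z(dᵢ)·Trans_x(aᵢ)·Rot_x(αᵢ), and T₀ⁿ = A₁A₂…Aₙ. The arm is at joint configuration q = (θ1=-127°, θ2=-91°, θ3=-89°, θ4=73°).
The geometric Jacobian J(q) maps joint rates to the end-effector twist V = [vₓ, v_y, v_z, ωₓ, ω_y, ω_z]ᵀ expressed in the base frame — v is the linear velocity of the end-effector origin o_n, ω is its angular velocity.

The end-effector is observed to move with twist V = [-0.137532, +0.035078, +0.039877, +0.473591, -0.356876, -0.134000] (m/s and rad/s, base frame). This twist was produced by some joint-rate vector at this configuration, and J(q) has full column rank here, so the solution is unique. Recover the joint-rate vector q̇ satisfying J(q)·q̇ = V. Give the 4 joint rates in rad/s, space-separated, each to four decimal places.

o_n = [0.2445, 0.2246, 0.4300]
J₁: ẑ×o_n = [-0.2246, 0.2445, 0.0000], ω = ẑ
J2: z=[0.0000, 0.0000, 1.0000] o=[-0.1444, -0.1917, 0.0000] → [-0.4163, 0.3889, 0.0000, 0.0000, 0.0000, 1.0000]
J3: z=[0.0000, 0.0000, 1.0000] o=[-0.5621, 0.1346, 0.0000] → [-0.0900, 0.8066, 0.0000, 0.0000, 0.0000, 1.0000]
J4: z=[0.7986, -0.6018, 0.0000] o=[-0.2672, 0.5260, 0.2100] → [-0.1324, -0.1757, 0.0672, 0.7986, -0.6018, 0.0000]
q̇ = J⁺·V = [-0.8680, 0.5760, 0.1580, 0.5930]

-0.8680 0.5760 0.1580 0.5930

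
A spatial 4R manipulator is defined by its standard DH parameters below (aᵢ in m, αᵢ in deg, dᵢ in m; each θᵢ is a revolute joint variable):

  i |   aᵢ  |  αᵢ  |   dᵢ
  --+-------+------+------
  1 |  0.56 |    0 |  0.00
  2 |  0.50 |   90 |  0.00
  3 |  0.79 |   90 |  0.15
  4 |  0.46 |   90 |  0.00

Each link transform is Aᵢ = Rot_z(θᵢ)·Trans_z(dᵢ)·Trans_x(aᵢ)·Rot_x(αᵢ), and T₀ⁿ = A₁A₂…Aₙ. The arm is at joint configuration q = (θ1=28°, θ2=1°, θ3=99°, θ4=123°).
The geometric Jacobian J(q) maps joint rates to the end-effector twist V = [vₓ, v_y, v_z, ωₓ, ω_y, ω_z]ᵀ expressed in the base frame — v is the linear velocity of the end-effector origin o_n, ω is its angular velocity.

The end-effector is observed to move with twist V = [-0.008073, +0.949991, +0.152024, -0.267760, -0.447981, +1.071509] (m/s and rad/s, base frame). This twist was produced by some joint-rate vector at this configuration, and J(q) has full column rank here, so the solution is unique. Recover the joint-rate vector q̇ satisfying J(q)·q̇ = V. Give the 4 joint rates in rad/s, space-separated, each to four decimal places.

0.8470 0.2960 0.2620 -0.4570

o_n = [1.1177, -0.0042, 0.5328]
J₁: ẑ×o_n = [0.0042, 1.1177, -0.0000], ω = ẑ
J2: z=[0.0000, 0.0000, 1.0000] o=[0.4945, 0.2629, 0.0000] → [0.2671, 0.6233, -0.0000, 0.0000, 0.0000, 1.0000]
J3: z=[0.4848, -0.8746, 0.0000] o=[0.9318, 0.5053, 0.0000] → [-0.4660, -0.2583, -0.0844, 0.4848, -0.8746, 0.0000]
J4: z=[0.8639, 0.4788, 0.1564] o=[0.8964, 0.3142, 0.7803] → [-0.0687, 0.2484, -0.3810, 0.8639, 0.4788, 0.1564]
q̇ = J⁺·V = [0.8470, 0.2960, 0.2620, -0.4570]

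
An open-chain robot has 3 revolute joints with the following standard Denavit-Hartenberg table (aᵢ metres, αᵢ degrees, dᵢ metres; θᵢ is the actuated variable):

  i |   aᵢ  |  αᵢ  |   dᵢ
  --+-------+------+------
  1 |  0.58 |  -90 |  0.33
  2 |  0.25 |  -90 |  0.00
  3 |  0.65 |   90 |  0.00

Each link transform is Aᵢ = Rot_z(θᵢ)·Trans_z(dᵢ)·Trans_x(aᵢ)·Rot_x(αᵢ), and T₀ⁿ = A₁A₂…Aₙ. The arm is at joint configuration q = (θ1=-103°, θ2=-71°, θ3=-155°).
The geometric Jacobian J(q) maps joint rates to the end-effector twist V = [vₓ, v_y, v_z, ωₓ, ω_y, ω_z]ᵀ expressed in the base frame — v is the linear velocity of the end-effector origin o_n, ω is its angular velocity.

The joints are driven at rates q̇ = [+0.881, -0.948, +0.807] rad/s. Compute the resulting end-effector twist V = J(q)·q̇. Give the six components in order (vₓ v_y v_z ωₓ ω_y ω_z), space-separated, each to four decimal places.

0.8362 -0.3307 0.1049 -1.0953 -0.5302 0.6183

o_n = [0.1620, -0.5194, 0.0094]
J₁: ẑ×o_n = [0.5194, 0.1620, -0.0000], ω = ẑ
J2: z=[0.9744, -0.2250, 0.0000] o=[-0.1305, -0.5651, 0.3300] → [0.0721, 0.3124, 0.1104, 0.9744, -0.2250, 0.0000]
J3: z=[-0.2127, -0.9213, -0.3256] o=[-0.1488, -0.6444, 0.5664] → [0.5539, -0.2197, 0.2597, -0.2127, -0.9213, -0.3256]
V = J·q̇ = [0.8362, -0.3307, 0.1049, -1.0953, -0.5302, 0.6183]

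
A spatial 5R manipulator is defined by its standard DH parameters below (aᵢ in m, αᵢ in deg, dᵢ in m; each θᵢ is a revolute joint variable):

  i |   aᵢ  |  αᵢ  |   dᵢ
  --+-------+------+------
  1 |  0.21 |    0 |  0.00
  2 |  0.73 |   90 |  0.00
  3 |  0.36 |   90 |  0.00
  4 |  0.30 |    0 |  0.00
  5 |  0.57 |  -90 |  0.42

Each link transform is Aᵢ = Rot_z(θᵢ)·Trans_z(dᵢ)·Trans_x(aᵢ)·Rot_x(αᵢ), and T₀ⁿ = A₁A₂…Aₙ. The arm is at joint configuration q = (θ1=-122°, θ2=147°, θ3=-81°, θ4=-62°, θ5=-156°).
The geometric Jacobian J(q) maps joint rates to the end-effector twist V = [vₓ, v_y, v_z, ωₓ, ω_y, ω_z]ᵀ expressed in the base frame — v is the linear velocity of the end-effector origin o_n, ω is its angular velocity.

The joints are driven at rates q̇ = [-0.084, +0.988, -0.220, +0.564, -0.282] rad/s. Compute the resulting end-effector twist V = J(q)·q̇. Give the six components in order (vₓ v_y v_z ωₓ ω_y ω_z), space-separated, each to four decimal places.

-0.1040 0.3423 0.0397 -0.3454 0.0817 0.8599

o_n = [0.2180, -0.1195, -0.1167]
J₁: ẑ×o_n = [0.1195, 0.2180, -0.0000], ω = ẑ
J2: z=[0.0000, 0.0000, 1.0000] o=[-0.1113, -0.1781, 0.0000] → [-0.0586, 0.3293, 0.0000, 0.0000, 0.0000, 1.0000]
J3: z=[0.4226, -0.9063, 0.0000] o=[0.5503, 0.1304, 0.0000] → [0.1058, 0.0493, -0.4067, 0.4226, -0.9063, 0.0000]
J4: z=[-0.8951, -0.4174, -0.1564] o=[0.6014, 0.1542, -0.3556] → [-0.1425, 0.2737, 0.0850, -0.8951, -0.4174, -0.1564]
J5: z=[-0.8951, -0.4174, -0.1564] o=[0.5094, 0.4036, -0.4947] → [-0.2396, 0.3839, 0.3466, -0.8951, -0.4174, -0.1564]
V = J·q̇ = [-0.1040, 0.3423, 0.0397, -0.3454, 0.0817, 0.8599]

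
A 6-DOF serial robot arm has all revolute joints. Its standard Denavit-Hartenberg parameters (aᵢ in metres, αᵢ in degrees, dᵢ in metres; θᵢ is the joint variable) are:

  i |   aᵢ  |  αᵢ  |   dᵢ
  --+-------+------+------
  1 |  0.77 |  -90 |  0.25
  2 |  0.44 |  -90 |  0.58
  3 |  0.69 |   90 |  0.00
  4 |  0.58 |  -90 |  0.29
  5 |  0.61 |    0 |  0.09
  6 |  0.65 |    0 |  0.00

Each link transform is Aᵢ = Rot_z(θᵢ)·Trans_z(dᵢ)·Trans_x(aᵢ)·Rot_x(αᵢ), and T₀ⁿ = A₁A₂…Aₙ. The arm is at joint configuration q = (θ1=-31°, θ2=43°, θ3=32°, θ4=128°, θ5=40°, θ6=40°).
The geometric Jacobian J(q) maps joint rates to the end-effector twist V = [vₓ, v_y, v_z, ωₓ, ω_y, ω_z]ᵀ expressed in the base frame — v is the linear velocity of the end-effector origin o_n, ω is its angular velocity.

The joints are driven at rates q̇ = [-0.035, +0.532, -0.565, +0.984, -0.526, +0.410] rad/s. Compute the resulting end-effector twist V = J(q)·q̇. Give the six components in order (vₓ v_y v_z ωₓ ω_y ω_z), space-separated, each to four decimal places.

0.0467 0.5383 1.0002 1.3429 0.7308 -0.0825

o_n = [0.1371, -0.0812, -0.3549]
J₁: ẑ×o_n = [0.0812, 0.1371, -0.0000], ω = ẑ
J2: z=[0.5150, 0.8572, 0.0000] o=[0.6600, -0.3966, 0.2500] → [-0.5185, 0.3115, 0.6106, 0.5150, 0.8572, 0.0000]
J3: z=[-0.5846, 0.3513, -0.7314] o=[1.2346, -0.0652, -0.0501] → [-0.1188, 0.6244, 0.3949, -0.5846, 0.3513, -0.7314]
J4: z=[0.7690, 0.5273, -0.3614] o=[1.4131, -0.5990, -0.4492] → [0.2368, 0.3886, 1.0710, 0.7690, 0.5273, -0.3614]
J5: z=[0.1560, 0.3934, 0.9060] o=[1.2765, -0.0093, -0.6817] → [0.1938, -1.0833, 0.4370, 0.1560, 0.3934, 0.9060]
J6: z=[0.1560, 0.3934, 0.9060] o=[0.6994, 0.1713, -0.5614] → [0.3100, -0.5416, 0.1818, 0.1560, 0.3934, 0.9060]
V = J·q̇ = [0.0467, 0.5383, 1.0002, 1.3429, 0.7308, -0.0825]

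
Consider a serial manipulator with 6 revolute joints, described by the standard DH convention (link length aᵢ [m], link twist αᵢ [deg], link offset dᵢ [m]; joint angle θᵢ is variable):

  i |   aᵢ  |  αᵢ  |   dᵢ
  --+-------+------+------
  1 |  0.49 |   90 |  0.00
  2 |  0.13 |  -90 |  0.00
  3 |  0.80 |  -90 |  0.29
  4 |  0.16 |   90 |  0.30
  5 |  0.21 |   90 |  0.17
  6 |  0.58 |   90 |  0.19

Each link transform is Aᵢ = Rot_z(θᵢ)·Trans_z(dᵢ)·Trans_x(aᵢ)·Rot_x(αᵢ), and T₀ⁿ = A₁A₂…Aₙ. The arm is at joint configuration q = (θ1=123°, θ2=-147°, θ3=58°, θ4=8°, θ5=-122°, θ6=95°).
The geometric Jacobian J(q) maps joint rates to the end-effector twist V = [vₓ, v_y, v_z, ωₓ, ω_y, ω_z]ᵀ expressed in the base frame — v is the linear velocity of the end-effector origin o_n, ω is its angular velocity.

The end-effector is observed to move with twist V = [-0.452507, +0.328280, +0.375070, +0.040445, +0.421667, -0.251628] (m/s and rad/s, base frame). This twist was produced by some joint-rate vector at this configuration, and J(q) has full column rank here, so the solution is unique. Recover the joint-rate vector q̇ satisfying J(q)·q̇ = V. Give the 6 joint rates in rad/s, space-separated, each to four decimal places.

0.0460 0.0360 0.5530 -0.1690 -0.1570 0.2770

o_n = [-1.1219, 0.1936, -1.0589]
J₁: ẑ×o_n = [-0.1936, -1.1219, 0.0000], ω = ẑ
J2: z=[0.8387, 0.5446, 0.0000] o=[-0.2669, 0.4109, 0.0000] → [-0.5767, 0.8881, 0.2834, 0.8387, 0.5446, 0.0000]
J3: z=[-0.2966, 0.4568, -0.8387] o=[-0.2075, 0.3195, -0.0708] → [-0.5569, 0.4738, 0.4550, -0.2966, 0.4568, -0.8387]
J4: z=[-0.8318, 0.3079, 0.4619] o=[-0.6689, -0.2157, -0.5449] → [-0.3473, -0.6368, -0.2010, -0.8318, 0.3079, 0.4619]
J5: z=[-0.3590, 0.3362, -0.8707] o=[-0.9861, -0.2658, -0.4334] → [0.1897, -0.1064, -0.1193, -0.3590, 0.3362, -0.8707]
J6: z=[-0.0818, 0.9180, 0.3882] o=[-0.8519, -0.1644, -0.6449] → [-0.5190, -0.1387, 0.2186, -0.0818, 0.9180, 0.3882]
q̇ = J⁺·V = [0.0460, 0.0360, 0.5530, -0.1690, -0.1570, 0.2770]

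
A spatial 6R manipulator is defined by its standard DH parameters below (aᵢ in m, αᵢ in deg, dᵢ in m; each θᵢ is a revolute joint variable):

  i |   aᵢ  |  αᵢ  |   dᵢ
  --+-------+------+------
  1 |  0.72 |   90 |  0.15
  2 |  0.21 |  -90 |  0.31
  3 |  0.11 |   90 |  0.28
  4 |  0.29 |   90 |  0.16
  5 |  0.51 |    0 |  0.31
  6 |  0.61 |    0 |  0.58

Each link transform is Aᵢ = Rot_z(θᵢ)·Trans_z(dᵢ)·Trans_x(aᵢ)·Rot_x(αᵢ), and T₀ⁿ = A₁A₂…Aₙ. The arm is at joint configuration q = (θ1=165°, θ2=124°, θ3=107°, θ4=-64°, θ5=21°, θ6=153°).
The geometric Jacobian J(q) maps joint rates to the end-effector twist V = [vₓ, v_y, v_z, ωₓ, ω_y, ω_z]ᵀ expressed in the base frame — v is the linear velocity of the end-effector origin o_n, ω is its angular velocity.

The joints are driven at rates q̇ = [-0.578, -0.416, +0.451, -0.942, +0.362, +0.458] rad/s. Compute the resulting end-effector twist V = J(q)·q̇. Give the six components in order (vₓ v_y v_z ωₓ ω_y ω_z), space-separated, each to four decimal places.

o_n = [-0.2742, 0.8852, 0.9384]
J₁: ẑ×o_n = [-0.8852, -0.2742, 0.0000], ω = ẑ
J2: z=[0.2588, 0.9659, 0.0000] o=[-0.6955, 0.1863, 0.1500] → [0.7616, -0.2041, -0.2261, 0.2588, 0.9659, 0.0000]
J3: z=[0.8008, -0.2146, -0.5592] o=[-0.5018, 0.4554, 0.3241] → [0.1085, -0.6192, 0.3930, 0.8008, -0.2146, -0.5592]
J4: z=[0.4409, -0.4208, 0.7928] o=[-0.3222, 0.2984, 0.1409] → [-0.8009, -0.3136, 0.2789, 0.4409, -0.4208, 0.7928]
J5: z=[0.0134, 0.8863, 0.4630] o=[-0.5119, 0.1749, 0.3827] → [0.1637, 0.1026, -0.2012, 0.0134, 0.8863, 0.4630]
J6: z=[0.0134, 0.8863, 0.4630] o=[-0.8545, 0.2806, 0.8598] → [-0.2102, 0.2676, -0.5062, 0.0134, 0.8863, 0.4630]
V = J·q̇ = [0.9612, 0.4192, -0.2961, -0.1509, 0.6245, -1.1974]

0.9612 0.4192 -0.2961 -0.1509 0.6245 -1.1974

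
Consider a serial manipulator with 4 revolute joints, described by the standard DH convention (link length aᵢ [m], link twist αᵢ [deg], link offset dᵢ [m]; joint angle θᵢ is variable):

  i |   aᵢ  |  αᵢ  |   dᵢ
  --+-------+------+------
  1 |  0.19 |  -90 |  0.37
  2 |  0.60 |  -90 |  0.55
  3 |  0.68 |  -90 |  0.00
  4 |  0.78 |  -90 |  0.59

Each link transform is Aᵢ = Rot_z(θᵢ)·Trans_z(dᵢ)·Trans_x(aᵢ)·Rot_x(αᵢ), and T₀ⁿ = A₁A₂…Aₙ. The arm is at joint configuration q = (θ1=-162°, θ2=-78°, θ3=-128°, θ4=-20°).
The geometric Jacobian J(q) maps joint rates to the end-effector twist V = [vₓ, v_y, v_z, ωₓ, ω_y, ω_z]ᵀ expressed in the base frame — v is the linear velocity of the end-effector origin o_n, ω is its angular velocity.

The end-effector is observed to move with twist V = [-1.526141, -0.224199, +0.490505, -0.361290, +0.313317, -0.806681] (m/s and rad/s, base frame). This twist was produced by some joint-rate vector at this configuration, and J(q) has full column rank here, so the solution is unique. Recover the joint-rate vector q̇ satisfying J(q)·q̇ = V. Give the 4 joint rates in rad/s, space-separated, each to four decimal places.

o_n = [0.1588, -2.0794, 0.5053]
J₁: ẑ×o_n = [2.0794, 0.1588, -0.0000], ω = ẑ
J2: z=[0.3090, -0.9511, 0.0000] o=[-0.1807, -0.0587, 0.3700] → [-0.1287, -0.0418, -0.3015, 0.3090, -0.9511, 0.0000]
J3: z=[-0.9303, -0.3023, -0.2079] o=[-0.1294, -0.6203, 0.9569] → [-0.1668, -0.4800, 1.4444, -0.9303, -0.3023, -0.2079]
J4: z=[0.0344, -0.6362, 0.7708] o=[0.1190, -1.1031, 0.5474] → [0.7793, 0.0322, -0.0083, 0.0344, -0.6362, 0.7708]
q̇ = J⁺·V = [-0.7220, -0.3850, 0.2590, -0.0400]

-0.7220 -0.3850 0.2590 -0.0400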